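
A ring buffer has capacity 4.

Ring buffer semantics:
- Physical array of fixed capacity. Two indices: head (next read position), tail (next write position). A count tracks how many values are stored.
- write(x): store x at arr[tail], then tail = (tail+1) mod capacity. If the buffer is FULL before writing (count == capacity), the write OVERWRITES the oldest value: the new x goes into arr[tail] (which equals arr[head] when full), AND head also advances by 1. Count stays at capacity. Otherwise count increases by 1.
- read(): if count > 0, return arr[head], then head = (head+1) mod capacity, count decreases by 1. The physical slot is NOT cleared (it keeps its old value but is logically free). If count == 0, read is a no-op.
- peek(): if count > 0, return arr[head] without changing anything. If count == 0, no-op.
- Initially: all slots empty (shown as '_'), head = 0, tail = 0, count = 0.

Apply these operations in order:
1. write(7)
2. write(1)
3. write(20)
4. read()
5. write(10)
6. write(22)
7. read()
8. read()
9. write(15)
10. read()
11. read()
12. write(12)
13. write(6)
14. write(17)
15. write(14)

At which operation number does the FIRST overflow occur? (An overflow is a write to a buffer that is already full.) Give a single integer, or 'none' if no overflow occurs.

Answer: 15

Derivation:
After op 1 (write(7)): arr=[7 _ _ _] head=0 tail=1 count=1
After op 2 (write(1)): arr=[7 1 _ _] head=0 tail=2 count=2
After op 3 (write(20)): arr=[7 1 20 _] head=0 tail=3 count=3
After op 4 (read()): arr=[7 1 20 _] head=1 tail=3 count=2
After op 5 (write(10)): arr=[7 1 20 10] head=1 tail=0 count=3
After op 6 (write(22)): arr=[22 1 20 10] head=1 tail=1 count=4
After op 7 (read()): arr=[22 1 20 10] head=2 tail=1 count=3
After op 8 (read()): arr=[22 1 20 10] head=3 tail=1 count=2
After op 9 (write(15)): arr=[22 15 20 10] head=3 tail=2 count=3
After op 10 (read()): arr=[22 15 20 10] head=0 tail=2 count=2
After op 11 (read()): arr=[22 15 20 10] head=1 tail=2 count=1
After op 12 (write(12)): arr=[22 15 12 10] head=1 tail=3 count=2
After op 13 (write(6)): arr=[22 15 12 6] head=1 tail=0 count=3
After op 14 (write(17)): arr=[17 15 12 6] head=1 tail=1 count=4
After op 15 (write(14)): arr=[17 14 12 6] head=2 tail=2 count=4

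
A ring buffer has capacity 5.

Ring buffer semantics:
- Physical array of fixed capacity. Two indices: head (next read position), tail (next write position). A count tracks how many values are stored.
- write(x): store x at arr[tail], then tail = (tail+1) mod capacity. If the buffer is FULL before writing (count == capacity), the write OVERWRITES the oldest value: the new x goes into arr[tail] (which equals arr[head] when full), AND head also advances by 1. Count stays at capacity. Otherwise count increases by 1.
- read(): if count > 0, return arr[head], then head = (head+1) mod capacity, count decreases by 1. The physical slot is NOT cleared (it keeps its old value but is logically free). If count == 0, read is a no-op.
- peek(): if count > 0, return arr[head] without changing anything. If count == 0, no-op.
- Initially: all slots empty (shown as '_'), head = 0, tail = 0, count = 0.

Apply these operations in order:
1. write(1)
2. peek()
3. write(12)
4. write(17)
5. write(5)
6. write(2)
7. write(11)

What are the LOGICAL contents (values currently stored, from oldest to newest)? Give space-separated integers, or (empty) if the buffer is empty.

After op 1 (write(1)): arr=[1 _ _ _ _] head=0 tail=1 count=1
After op 2 (peek()): arr=[1 _ _ _ _] head=0 tail=1 count=1
After op 3 (write(12)): arr=[1 12 _ _ _] head=0 tail=2 count=2
After op 4 (write(17)): arr=[1 12 17 _ _] head=0 tail=3 count=3
After op 5 (write(5)): arr=[1 12 17 5 _] head=0 tail=4 count=4
After op 6 (write(2)): arr=[1 12 17 5 2] head=0 tail=0 count=5
After op 7 (write(11)): arr=[11 12 17 5 2] head=1 tail=1 count=5

Answer: 12 17 5 2 11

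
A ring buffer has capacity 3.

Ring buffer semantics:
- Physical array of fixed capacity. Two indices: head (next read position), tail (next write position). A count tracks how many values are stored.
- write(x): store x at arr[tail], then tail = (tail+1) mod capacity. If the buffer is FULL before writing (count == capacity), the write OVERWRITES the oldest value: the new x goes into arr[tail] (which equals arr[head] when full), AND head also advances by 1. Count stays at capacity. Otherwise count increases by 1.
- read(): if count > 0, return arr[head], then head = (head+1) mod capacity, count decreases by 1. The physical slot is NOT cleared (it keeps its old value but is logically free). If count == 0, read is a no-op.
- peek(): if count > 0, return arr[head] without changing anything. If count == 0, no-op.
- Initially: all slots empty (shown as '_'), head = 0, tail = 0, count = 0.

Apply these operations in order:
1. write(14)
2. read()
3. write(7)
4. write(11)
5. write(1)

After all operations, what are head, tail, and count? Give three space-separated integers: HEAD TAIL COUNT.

After op 1 (write(14)): arr=[14 _ _] head=0 tail=1 count=1
After op 2 (read()): arr=[14 _ _] head=1 tail=1 count=0
After op 3 (write(7)): arr=[14 7 _] head=1 tail=2 count=1
After op 4 (write(11)): arr=[14 7 11] head=1 tail=0 count=2
After op 5 (write(1)): arr=[1 7 11] head=1 tail=1 count=3

Answer: 1 1 3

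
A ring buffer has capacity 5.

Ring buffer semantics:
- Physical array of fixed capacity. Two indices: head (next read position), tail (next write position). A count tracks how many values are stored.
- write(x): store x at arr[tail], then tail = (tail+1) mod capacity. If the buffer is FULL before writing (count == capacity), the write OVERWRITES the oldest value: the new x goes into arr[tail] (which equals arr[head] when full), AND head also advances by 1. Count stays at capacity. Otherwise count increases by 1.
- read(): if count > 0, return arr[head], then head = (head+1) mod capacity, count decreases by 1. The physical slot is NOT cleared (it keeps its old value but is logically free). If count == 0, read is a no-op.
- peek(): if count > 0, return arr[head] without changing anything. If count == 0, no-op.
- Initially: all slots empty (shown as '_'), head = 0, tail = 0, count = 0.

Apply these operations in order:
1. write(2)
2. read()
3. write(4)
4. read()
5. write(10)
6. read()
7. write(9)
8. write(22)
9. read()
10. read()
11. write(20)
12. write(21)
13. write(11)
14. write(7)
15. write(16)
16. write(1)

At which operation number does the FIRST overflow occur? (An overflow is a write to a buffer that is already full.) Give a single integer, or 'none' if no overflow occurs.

After op 1 (write(2)): arr=[2 _ _ _ _] head=0 tail=1 count=1
After op 2 (read()): arr=[2 _ _ _ _] head=1 tail=1 count=0
After op 3 (write(4)): arr=[2 4 _ _ _] head=1 tail=2 count=1
After op 4 (read()): arr=[2 4 _ _ _] head=2 tail=2 count=0
After op 5 (write(10)): arr=[2 4 10 _ _] head=2 tail=3 count=1
After op 6 (read()): arr=[2 4 10 _ _] head=3 tail=3 count=0
After op 7 (write(9)): arr=[2 4 10 9 _] head=3 tail=4 count=1
After op 8 (write(22)): arr=[2 4 10 9 22] head=3 tail=0 count=2
After op 9 (read()): arr=[2 4 10 9 22] head=4 tail=0 count=1
After op 10 (read()): arr=[2 4 10 9 22] head=0 tail=0 count=0
After op 11 (write(20)): arr=[20 4 10 9 22] head=0 tail=1 count=1
After op 12 (write(21)): arr=[20 21 10 9 22] head=0 tail=2 count=2
After op 13 (write(11)): arr=[20 21 11 9 22] head=0 tail=3 count=3
After op 14 (write(7)): arr=[20 21 11 7 22] head=0 tail=4 count=4
After op 15 (write(16)): arr=[20 21 11 7 16] head=0 tail=0 count=5
After op 16 (write(1)): arr=[1 21 11 7 16] head=1 tail=1 count=5

Answer: 16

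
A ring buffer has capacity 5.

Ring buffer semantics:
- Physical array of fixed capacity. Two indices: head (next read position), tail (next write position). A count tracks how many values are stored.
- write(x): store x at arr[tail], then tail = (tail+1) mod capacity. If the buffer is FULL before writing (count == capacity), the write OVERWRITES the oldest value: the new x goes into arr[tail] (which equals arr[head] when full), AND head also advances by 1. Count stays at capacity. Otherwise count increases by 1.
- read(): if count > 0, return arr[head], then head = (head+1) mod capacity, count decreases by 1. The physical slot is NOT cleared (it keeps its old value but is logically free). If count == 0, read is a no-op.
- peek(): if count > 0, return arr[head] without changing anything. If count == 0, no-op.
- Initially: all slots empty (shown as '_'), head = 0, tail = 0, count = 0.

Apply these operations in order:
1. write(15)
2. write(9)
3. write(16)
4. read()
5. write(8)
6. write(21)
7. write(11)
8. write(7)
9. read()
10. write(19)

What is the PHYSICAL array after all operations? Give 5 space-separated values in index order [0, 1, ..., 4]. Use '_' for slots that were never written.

Answer: 11 7 19 8 21

Derivation:
After op 1 (write(15)): arr=[15 _ _ _ _] head=0 tail=1 count=1
After op 2 (write(9)): arr=[15 9 _ _ _] head=0 tail=2 count=2
After op 3 (write(16)): arr=[15 9 16 _ _] head=0 tail=3 count=3
After op 4 (read()): arr=[15 9 16 _ _] head=1 tail=3 count=2
After op 5 (write(8)): arr=[15 9 16 8 _] head=1 tail=4 count=3
After op 6 (write(21)): arr=[15 9 16 8 21] head=1 tail=0 count=4
After op 7 (write(11)): arr=[11 9 16 8 21] head=1 tail=1 count=5
After op 8 (write(7)): arr=[11 7 16 8 21] head=2 tail=2 count=5
After op 9 (read()): arr=[11 7 16 8 21] head=3 tail=2 count=4
After op 10 (write(19)): arr=[11 7 19 8 21] head=3 tail=3 count=5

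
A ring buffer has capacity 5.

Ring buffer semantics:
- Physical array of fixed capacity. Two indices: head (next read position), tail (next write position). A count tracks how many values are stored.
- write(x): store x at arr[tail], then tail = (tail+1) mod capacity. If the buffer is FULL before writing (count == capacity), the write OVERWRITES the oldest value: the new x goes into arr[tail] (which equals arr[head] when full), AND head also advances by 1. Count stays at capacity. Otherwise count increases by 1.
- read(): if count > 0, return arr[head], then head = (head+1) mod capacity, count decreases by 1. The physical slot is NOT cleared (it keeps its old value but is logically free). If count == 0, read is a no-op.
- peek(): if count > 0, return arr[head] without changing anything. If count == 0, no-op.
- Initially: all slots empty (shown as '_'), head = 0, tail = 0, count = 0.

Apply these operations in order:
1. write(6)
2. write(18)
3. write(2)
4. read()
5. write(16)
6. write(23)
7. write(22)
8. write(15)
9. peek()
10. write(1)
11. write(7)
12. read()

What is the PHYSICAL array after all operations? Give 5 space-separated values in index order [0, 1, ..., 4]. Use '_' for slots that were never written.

After op 1 (write(6)): arr=[6 _ _ _ _] head=0 tail=1 count=1
After op 2 (write(18)): arr=[6 18 _ _ _] head=0 tail=2 count=2
After op 3 (write(2)): arr=[6 18 2 _ _] head=0 tail=3 count=3
After op 4 (read()): arr=[6 18 2 _ _] head=1 tail=3 count=2
After op 5 (write(16)): arr=[6 18 2 16 _] head=1 tail=4 count=3
After op 6 (write(23)): arr=[6 18 2 16 23] head=1 tail=0 count=4
After op 7 (write(22)): arr=[22 18 2 16 23] head=1 tail=1 count=5
After op 8 (write(15)): arr=[22 15 2 16 23] head=2 tail=2 count=5
After op 9 (peek()): arr=[22 15 2 16 23] head=2 tail=2 count=5
After op 10 (write(1)): arr=[22 15 1 16 23] head=3 tail=3 count=5
After op 11 (write(7)): arr=[22 15 1 7 23] head=4 tail=4 count=5
After op 12 (read()): arr=[22 15 1 7 23] head=0 tail=4 count=4

Answer: 22 15 1 7 23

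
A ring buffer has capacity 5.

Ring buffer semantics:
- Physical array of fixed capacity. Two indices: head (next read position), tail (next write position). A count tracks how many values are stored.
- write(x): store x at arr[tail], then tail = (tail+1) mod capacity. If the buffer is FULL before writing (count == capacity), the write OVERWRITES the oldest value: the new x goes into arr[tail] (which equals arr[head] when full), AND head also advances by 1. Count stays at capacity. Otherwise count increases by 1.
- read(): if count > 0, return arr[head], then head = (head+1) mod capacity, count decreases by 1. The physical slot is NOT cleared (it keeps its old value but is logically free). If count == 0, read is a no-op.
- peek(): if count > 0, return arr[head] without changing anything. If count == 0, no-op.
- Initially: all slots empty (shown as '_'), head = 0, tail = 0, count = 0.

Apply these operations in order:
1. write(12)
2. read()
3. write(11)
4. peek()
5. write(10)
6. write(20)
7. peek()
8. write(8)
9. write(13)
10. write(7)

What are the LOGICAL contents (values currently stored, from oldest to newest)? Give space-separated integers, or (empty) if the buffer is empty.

After op 1 (write(12)): arr=[12 _ _ _ _] head=0 tail=1 count=1
After op 2 (read()): arr=[12 _ _ _ _] head=1 tail=1 count=0
After op 3 (write(11)): arr=[12 11 _ _ _] head=1 tail=2 count=1
After op 4 (peek()): arr=[12 11 _ _ _] head=1 tail=2 count=1
After op 5 (write(10)): arr=[12 11 10 _ _] head=1 tail=3 count=2
After op 6 (write(20)): arr=[12 11 10 20 _] head=1 tail=4 count=3
After op 7 (peek()): arr=[12 11 10 20 _] head=1 tail=4 count=3
After op 8 (write(8)): arr=[12 11 10 20 8] head=1 tail=0 count=4
After op 9 (write(13)): arr=[13 11 10 20 8] head=1 tail=1 count=5
After op 10 (write(7)): arr=[13 7 10 20 8] head=2 tail=2 count=5

Answer: 10 20 8 13 7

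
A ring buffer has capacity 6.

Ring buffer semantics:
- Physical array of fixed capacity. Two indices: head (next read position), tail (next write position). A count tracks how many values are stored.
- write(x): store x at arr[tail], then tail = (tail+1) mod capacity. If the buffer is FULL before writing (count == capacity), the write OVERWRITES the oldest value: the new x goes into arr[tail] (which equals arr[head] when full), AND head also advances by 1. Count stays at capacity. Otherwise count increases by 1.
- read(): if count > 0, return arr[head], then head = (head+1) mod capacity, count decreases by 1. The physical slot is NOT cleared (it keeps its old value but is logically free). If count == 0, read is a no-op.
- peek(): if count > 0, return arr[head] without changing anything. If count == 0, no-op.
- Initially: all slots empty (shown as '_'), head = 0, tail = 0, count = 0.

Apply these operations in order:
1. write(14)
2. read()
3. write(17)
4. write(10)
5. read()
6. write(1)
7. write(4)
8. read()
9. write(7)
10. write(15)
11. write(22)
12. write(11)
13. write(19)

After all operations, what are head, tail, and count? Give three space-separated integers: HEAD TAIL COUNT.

Answer: 4 4 6

Derivation:
After op 1 (write(14)): arr=[14 _ _ _ _ _] head=0 tail=1 count=1
After op 2 (read()): arr=[14 _ _ _ _ _] head=1 tail=1 count=0
After op 3 (write(17)): arr=[14 17 _ _ _ _] head=1 tail=2 count=1
After op 4 (write(10)): arr=[14 17 10 _ _ _] head=1 tail=3 count=2
After op 5 (read()): arr=[14 17 10 _ _ _] head=2 tail=3 count=1
After op 6 (write(1)): arr=[14 17 10 1 _ _] head=2 tail=4 count=2
After op 7 (write(4)): arr=[14 17 10 1 4 _] head=2 tail=5 count=3
After op 8 (read()): arr=[14 17 10 1 4 _] head=3 tail=5 count=2
After op 9 (write(7)): arr=[14 17 10 1 4 7] head=3 tail=0 count=3
After op 10 (write(15)): arr=[15 17 10 1 4 7] head=3 tail=1 count=4
After op 11 (write(22)): arr=[15 22 10 1 4 7] head=3 tail=2 count=5
After op 12 (write(11)): arr=[15 22 11 1 4 7] head=3 tail=3 count=6
After op 13 (write(19)): arr=[15 22 11 19 4 7] head=4 tail=4 count=6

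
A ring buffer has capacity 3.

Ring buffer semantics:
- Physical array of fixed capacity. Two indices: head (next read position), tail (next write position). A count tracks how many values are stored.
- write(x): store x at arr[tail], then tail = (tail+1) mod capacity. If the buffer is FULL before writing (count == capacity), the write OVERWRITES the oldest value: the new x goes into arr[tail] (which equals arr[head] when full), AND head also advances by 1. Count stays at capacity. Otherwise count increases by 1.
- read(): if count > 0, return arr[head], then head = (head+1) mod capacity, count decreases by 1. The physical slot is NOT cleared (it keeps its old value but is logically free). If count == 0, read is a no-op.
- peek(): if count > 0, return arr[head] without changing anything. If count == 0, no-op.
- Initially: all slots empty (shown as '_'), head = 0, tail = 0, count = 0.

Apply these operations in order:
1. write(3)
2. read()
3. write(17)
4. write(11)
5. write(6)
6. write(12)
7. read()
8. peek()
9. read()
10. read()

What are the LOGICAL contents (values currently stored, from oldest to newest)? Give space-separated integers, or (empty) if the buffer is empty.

After op 1 (write(3)): arr=[3 _ _] head=0 tail=1 count=1
After op 2 (read()): arr=[3 _ _] head=1 tail=1 count=0
After op 3 (write(17)): arr=[3 17 _] head=1 tail=2 count=1
After op 4 (write(11)): arr=[3 17 11] head=1 tail=0 count=2
After op 5 (write(6)): arr=[6 17 11] head=1 tail=1 count=3
After op 6 (write(12)): arr=[6 12 11] head=2 tail=2 count=3
After op 7 (read()): arr=[6 12 11] head=0 tail=2 count=2
After op 8 (peek()): arr=[6 12 11] head=0 tail=2 count=2
After op 9 (read()): arr=[6 12 11] head=1 tail=2 count=1
After op 10 (read()): arr=[6 12 11] head=2 tail=2 count=0

Answer: (empty)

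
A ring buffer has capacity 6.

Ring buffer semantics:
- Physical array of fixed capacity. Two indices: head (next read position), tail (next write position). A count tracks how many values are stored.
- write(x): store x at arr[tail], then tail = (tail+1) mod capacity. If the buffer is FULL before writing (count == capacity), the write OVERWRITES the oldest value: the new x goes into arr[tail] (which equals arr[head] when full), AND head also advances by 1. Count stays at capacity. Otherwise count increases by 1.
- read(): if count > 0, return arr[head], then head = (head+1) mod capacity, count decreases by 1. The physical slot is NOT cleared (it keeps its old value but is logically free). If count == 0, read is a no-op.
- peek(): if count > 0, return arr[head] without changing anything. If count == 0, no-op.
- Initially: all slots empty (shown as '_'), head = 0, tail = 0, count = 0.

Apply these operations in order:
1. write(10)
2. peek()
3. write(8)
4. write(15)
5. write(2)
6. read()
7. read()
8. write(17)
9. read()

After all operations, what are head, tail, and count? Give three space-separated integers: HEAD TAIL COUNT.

Answer: 3 5 2

Derivation:
After op 1 (write(10)): arr=[10 _ _ _ _ _] head=0 tail=1 count=1
After op 2 (peek()): arr=[10 _ _ _ _ _] head=0 tail=1 count=1
After op 3 (write(8)): arr=[10 8 _ _ _ _] head=0 tail=2 count=2
After op 4 (write(15)): arr=[10 8 15 _ _ _] head=0 tail=3 count=3
After op 5 (write(2)): arr=[10 8 15 2 _ _] head=0 tail=4 count=4
After op 6 (read()): arr=[10 8 15 2 _ _] head=1 tail=4 count=3
After op 7 (read()): arr=[10 8 15 2 _ _] head=2 tail=4 count=2
After op 8 (write(17)): arr=[10 8 15 2 17 _] head=2 tail=5 count=3
After op 9 (read()): arr=[10 8 15 2 17 _] head=3 tail=5 count=2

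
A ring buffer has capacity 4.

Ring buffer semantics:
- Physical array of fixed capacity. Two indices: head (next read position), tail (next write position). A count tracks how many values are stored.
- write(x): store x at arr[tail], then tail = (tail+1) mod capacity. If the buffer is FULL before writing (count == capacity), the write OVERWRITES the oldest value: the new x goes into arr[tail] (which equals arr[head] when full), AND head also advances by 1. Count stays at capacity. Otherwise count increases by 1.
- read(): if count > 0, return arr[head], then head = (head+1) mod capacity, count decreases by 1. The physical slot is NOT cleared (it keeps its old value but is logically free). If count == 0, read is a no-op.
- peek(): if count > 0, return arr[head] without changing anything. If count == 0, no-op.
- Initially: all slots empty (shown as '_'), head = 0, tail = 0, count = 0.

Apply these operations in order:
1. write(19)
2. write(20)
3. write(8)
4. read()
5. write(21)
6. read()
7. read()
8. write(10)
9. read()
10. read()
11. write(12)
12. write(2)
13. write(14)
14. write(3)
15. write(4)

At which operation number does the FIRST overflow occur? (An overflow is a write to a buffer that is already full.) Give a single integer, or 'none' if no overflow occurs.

Answer: 15

Derivation:
After op 1 (write(19)): arr=[19 _ _ _] head=0 tail=1 count=1
After op 2 (write(20)): arr=[19 20 _ _] head=0 tail=2 count=2
After op 3 (write(8)): arr=[19 20 8 _] head=0 tail=3 count=3
After op 4 (read()): arr=[19 20 8 _] head=1 tail=3 count=2
After op 5 (write(21)): arr=[19 20 8 21] head=1 tail=0 count=3
After op 6 (read()): arr=[19 20 8 21] head=2 tail=0 count=2
After op 7 (read()): arr=[19 20 8 21] head=3 tail=0 count=1
After op 8 (write(10)): arr=[10 20 8 21] head=3 tail=1 count=2
After op 9 (read()): arr=[10 20 8 21] head=0 tail=1 count=1
After op 10 (read()): arr=[10 20 8 21] head=1 tail=1 count=0
After op 11 (write(12)): arr=[10 12 8 21] head=1 tail=2 count=1
After op 12 (write(2)): arr=[10 12 2 21] head=1 tail=3 count=2
After op 13 (write(14)): arr=[10 12 2 14] head=1 tail=0 count=3
After op 14 (write(3)): arr=[3 12 2 14] head=1 tail=1 count=4
After op 15 (write(4)): arr=[3 4 2 14] head=2 tail=2 count=4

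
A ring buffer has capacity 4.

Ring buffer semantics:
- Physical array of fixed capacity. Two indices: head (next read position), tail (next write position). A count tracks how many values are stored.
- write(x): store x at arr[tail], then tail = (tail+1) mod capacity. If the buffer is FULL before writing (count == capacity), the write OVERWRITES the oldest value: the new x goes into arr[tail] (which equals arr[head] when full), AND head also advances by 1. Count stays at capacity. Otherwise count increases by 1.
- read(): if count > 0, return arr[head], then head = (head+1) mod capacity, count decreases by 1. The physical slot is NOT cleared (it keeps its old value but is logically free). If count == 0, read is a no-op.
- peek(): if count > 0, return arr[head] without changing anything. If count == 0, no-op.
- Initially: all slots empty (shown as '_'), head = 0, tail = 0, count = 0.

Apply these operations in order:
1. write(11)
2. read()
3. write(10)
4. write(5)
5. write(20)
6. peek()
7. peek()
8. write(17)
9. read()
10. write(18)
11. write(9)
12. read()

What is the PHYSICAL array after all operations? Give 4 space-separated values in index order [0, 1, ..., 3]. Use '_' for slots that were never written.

After op 1 (write(11)): arr=[11 _ _ _] head=0 tail=1 count=1
After op 2 (read()): arr=[11 _ _ _] head=1 tail=1 count=0
After op 3 (write(10)): arr=[11 10 _ _] head=1 tail=2 count=1
After op 4 (write(5)): arr=[11 10 5 _] head=1 tail=3 count=2
After op 5 (write(20)): arr=[11 10 5 20] head=1 tail=0 count=3
After op 6 (peek()): arr=[11 10 5 20] head=1 tail=0 count=3
After op 7 (peek()): arr=[11 10 5 20] head=1 tail=0 count=3
After op 8 (write(17)): arr=[17 10 5 20] head=1 tail=1 count=4
After op 9 (read()): arr=[17 10 5 20] head=2 tail=1 count=3
After op 10 (write(18)): arr=[17 18 5 20] head=2 tail=2 count=4
After op 11 (write(9)): arr=[17 18 9 20] head=3 tail=3 count=4
After op 12 (read()): arr=[17 18 9 20] head=0 tail=3 count=3

Answer: 17 18 9 20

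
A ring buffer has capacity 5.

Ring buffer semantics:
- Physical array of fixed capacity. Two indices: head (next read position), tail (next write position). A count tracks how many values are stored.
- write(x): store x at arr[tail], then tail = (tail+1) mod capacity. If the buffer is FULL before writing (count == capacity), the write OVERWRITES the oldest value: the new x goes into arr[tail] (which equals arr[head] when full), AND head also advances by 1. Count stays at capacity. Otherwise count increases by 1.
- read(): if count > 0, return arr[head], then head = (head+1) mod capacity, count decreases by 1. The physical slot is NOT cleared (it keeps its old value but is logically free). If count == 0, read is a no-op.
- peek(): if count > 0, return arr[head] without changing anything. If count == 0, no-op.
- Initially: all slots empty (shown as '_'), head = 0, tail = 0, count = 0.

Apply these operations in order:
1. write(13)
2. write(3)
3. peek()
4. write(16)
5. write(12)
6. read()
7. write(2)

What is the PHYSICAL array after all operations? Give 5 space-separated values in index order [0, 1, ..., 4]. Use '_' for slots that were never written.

Answer: 13 3 16 12 2

Derivation:
After op 1 (write(13)): arr=[13 _ _ _ _] head=0 tail=1 count=1
After op 2 (write(3)): arr=[13 3 _ _ _] head=0 tail=2 count=2
After op 3 (peek()): arr=[13 3 _ _ _] head=0 tail=2 count=2
After op 4 (write(16)): arr=[13 3 16 _ _] head=0 tail=3 count=3
After op 5 (write(12)): arr=[13 3 16 12 _] head=0 tail=4 count=4
After op 6 (read()): arr=[13 3 16 12 _] head=1 tail=4 count=3
After op 7 (write(2)): arr=[13 3 16 12 2] head=1 tail=0 count=4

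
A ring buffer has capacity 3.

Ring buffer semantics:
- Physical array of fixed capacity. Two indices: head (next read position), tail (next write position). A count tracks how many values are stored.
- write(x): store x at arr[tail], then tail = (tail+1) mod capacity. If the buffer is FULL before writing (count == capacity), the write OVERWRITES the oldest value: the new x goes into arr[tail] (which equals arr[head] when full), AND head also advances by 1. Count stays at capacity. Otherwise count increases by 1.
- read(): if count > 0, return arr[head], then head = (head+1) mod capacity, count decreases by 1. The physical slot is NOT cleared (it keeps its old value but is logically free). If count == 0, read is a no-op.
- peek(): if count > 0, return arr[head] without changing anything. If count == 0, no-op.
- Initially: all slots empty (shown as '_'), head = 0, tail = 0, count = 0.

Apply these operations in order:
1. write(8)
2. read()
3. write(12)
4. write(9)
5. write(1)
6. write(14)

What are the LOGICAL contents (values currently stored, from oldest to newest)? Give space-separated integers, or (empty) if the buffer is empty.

After op 1 (write(8)): arr=[8 _ _] head=0 tail=1 count=1
After op 2 (read()): arr=[8 _ _] head=1 tail=1 count=0
After op 3 (write(12)): arr=[8 12 _] head=1 tail=2 count=1
After op 4 (write(9)): arr=[8 12 9] head=1 tail=0 count=2
After op 5 (write(1)): arr=[1 12 9] head=1 tail=1 count=3
After op 6 (write(14)): arr=[1 14 9] head=2 tail=2 count=3

Answer: 9 1 14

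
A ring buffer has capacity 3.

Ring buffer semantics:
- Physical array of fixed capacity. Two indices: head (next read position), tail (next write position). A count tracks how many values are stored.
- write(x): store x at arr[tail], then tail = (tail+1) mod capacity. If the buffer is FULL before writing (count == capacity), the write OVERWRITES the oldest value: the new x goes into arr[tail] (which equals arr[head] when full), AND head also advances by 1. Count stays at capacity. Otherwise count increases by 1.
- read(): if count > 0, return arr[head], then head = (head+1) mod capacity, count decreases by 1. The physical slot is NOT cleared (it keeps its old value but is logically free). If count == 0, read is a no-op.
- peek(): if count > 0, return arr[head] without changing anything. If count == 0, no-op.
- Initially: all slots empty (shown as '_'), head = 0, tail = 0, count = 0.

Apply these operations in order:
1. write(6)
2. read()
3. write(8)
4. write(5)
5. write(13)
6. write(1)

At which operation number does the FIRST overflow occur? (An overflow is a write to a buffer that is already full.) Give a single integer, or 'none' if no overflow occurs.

Answer: 6

Derivation:
After op 1 (write(6)): arr=[6 _ _] head=0 tail=1 count=1
After op 2 (read()): arr=[6 _ _] head=1 tail=1 count=0
After op 3 (write(8)): arr=[6 8 _] head=1 tail=2 count=1
After op 4 (write(5)): arr=[6 8 5] head=1 tail=0 count=2
After op 5 (write(13)): arr=[13 8 5] head=1 tail=1 count=3
After op 6 (write(1)): arr=[13 1 5] head=2 tail=2 count=3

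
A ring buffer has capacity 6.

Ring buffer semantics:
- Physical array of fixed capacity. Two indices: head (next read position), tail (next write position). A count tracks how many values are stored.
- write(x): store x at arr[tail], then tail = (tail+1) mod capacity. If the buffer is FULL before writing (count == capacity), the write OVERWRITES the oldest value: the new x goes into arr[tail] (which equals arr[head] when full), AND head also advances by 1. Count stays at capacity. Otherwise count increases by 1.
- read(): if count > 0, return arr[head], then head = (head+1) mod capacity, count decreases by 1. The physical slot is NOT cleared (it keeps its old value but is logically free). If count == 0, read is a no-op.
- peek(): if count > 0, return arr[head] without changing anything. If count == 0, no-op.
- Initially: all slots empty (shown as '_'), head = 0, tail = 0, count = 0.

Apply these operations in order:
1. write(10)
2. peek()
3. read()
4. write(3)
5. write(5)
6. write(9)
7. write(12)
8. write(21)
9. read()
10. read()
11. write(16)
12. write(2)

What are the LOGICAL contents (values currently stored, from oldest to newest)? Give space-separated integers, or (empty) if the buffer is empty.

After op 1 (write(10)): arr=[10 _ _ _ _ _] head=0 tail=1 count=1
After op 2 (peek()): arr=[10 _ _ _ _ _] head=0 tail=1 count=1
After op 3 (read()): arr=[10 _ _ _ _ _] head=1 tail=1 count=0
After op 4 (write(3)): arr=[10 3 _ _ _ _] head=1 tail=2 count=1
After op 5 (write(5)): arr=[10 3 5 _ _ _] head=1 tail=3 count=2
After op 6 (write(9)): arr=[10 3 5 9 _ _] head=1 tail=4 count=3
After op 7 (write(12)): arr=[10 3 5 9 12 _] head=1 tail=5 count=4
After op 8 (write(21)): arr=[10 3 5 9 12 21] head=1 tail=0 count=5
After op 9 (read()): arr=[10 3 5 9 12 21] head=2 tail=0 count=4
After op 10 (read()): arr=[10 3 5 9 12 21] head=3 tail=0 count=3
After op 11 (write(16)): arr=[16 3 5 9 12 21] head=3 tail=1 count=4
After op 12 (write(2)): arr=[16 2 5 9 12 21] head=3 tail=2 count=5

Answer: 9 12 21 16 2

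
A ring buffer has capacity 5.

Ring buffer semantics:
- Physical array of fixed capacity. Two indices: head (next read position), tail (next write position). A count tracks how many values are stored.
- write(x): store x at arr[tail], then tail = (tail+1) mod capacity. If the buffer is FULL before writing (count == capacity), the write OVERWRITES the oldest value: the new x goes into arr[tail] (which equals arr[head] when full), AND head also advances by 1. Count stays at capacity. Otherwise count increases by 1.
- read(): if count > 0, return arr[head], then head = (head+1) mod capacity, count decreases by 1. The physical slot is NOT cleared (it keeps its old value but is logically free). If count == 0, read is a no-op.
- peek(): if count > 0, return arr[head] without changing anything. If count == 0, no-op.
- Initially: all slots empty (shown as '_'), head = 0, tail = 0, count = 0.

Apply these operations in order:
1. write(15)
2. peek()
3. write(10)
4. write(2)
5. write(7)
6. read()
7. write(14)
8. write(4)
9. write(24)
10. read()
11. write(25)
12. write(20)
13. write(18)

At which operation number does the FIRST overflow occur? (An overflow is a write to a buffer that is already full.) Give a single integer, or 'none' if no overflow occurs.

After op 1 (write(15)): arr=[15 _ _ _ _] head=0 tail=1 count=1
After op 2 (peek()): arr=[15 _ _ _ _] head=0 tail=1 count=1
After op 3 (write(10)): arr=[15 10 _ _ _] head=0 tail=2 count=2
After op 4 (write(2)): arr=[15 10 2 _ _] head=0 tail=3 count=3
After op 5 (write(7)): arr=[15 10 2 7 _] head=0 tail=4 count=4
After op 6 (read()): arr=[15 10 2 7 _] head=1 tail=4 count=3
After op 7 (write(14)): arr=[15 10 2 7 14] head=1 tail=0 count=4
After op 8 (write(4)): arr=[4 10 2 7 14] head=1 tail=1 count=5
After op 9 (write(24)): arr=[4 24 2 7 14] head=2 tail=2 count=5
After op 10 (read()): arr=[4 24 2 7 14] head=3 tail=2 count=4
After op 11 (write(25)): arr=[4 24 25 7 14] head=3 tail=3 count=5
After op 12 (write(20)): arr=[4 24 25 20 14] head=4 tail=4 count=5
After op 13 (write(18)): arr=[4 24 25 20 18] head=0 tail=0 count=5

Answer: 9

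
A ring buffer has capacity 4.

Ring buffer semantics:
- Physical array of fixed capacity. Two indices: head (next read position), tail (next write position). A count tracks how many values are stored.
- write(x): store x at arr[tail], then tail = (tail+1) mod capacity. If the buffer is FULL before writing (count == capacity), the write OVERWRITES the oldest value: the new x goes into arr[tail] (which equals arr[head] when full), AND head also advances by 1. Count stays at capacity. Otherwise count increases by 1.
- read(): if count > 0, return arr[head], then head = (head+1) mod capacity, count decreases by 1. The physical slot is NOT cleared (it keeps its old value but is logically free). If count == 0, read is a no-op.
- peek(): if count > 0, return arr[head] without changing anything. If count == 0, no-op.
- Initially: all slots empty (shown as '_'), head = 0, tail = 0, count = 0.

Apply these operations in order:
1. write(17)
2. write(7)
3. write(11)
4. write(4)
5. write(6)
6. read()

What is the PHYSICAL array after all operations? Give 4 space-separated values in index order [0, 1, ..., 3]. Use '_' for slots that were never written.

Answer: 6 7 11 4

Derivation:
After op 1 (write(17)): arr=[17 _ _ _] head=0 tail=1 count=1
After op 2 (write(7)): arr=[17 7 _ _] head=0 tail=2 count=2
After op 3 (write(11)): arr=[17 7 11 _] head=0 tail=3 count=3
After op 4 (write(4)): arr=[17 7 11 4] head=0 tail=0 count=4
After op 5 (write(6)): arr=[6 7 11 4] head=1 tail=1 count=4
After op 6 (read()): arr=[6 7 11 4] head=2 tail=1 count=3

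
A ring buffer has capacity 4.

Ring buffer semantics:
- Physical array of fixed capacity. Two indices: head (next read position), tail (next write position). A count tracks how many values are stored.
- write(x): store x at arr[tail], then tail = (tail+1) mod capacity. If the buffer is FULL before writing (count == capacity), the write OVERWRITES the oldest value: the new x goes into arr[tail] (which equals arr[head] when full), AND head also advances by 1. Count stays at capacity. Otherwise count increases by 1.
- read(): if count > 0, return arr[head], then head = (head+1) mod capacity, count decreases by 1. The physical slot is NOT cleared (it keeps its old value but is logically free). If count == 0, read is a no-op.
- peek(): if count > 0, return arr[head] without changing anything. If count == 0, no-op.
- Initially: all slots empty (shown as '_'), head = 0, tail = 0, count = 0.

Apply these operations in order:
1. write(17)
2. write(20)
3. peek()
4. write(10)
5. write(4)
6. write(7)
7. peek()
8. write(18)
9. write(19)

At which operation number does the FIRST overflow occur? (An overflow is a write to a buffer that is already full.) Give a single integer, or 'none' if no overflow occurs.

After op 1 (write(17)): arr=[17 _ _ _] head=0 tail=1 count=1
After op 2 (write(20)): arr=[17 20 _ _] head=0 tail=2 count=2
After op 3 (peek()): arr=[17 20 _ _] head=0 tail=2 count=2
After op 4 (write(10)): arr=[17 20 10 _] head=0 tail=3 count=3
After op 5 (write(4)): arr=[17 20 10 4] head=0 tail=0 count=4
After op 6 (write(7)): arr=[7 20 10 4] head=1 tail=1 count=4
After op 7 (peek()): arr=[7 20 10 4] head=1 tail=1 count=4
After op 8 (write(18)): arr=[7 18 10 4] head=2 tail=2 count=4
After op 9 (write(19)): arr=[7 18 19 4] head=3 tail=3 count=4

Answer: 6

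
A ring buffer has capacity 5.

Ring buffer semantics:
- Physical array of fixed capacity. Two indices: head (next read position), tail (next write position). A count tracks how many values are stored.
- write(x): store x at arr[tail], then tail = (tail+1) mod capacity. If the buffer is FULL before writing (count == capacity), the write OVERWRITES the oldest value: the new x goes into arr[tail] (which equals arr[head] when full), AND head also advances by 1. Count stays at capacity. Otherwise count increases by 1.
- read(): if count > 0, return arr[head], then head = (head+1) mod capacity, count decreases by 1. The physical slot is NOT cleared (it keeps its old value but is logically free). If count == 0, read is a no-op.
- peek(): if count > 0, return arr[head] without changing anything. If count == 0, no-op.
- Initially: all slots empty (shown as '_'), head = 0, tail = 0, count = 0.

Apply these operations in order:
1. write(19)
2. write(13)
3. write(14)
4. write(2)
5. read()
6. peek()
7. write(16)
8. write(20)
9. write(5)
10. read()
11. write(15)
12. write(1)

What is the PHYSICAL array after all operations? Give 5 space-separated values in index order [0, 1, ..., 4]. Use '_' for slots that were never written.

Answer: 20 5 15 1 16

Derivation:
After op 1 (write(19)): arr=[19 _ _ _ _] head=0 tail=1 count=1
After op 2 (write(13)): arr=[19 13 _ _ _] head=0 tail=2 count=2
After op 3 (write(14)): arr=[19 13 14 _ _] head=0 tail=3 count=3
After op 4 (write(2)): arr=[19 13 14 2 _] head=0 tail=4 count=4
After op 5 (read()): arr=[19 13 14 2 _] head=1 tail=4 count=3
After op 6 (peek()): arr=[19 13 14 2 _] head=1 tail=4 count=3
After op 7 (write(16)): arr=[19 13 14 2 16] head=1 tail=0 count=4
After op 8 (write(20)): arr=[20 13 14 2 16] head=1 tail=1 count=5
After op 9 (write(5)): arr=[20 5 14 2 16] head=2 tail=2 count=5
After op 10 (read()): arr=[20 5 14 2 16] head=3 tail=2 count=4
After op 11 (write(15)): arr=[20 5 15 2 16] head=3 tail=3 count=5
After op 12 (write(1)): arr=[20 5 15 1 16] head=4 tail=4 count=5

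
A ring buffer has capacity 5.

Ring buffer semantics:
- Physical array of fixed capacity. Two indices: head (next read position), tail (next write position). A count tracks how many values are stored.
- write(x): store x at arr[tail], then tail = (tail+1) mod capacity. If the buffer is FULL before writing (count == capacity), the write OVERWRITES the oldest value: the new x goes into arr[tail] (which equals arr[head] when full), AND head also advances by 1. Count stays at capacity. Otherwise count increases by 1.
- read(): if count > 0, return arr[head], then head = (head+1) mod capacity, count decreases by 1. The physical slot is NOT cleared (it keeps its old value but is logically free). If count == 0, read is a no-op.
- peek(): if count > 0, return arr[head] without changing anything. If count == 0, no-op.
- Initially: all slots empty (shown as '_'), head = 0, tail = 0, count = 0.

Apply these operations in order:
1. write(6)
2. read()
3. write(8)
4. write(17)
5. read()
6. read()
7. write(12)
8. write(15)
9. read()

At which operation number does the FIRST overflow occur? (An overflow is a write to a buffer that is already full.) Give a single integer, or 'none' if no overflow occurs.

After op 1 (write(6)): arr=[6 _ _ _ _] head=0 tail=1 count=1
After op 2 (read()): arr=[6 _ _ _ _] head=1 tail=1 count=0
After op 3 (write(8)): arr=[6 8 _ _ _] head=1 tail=2 count=1
After op 4 (write(17)): arr=[6 8 17 _ _] head=1 tail=3 count=2
After op 5 (read()): arr=[6 8 17 _ _] head=2 tail=3 count=1
After op 6 (read()): arr=[6 8 17 _ _] head=3 tail=3 count=0
After op 7 (write(12)): arr=[6 8 17 12 _] head=3 tail=4 count=1
After op 8 (write(15)): arr=[6 8 17 12 15] head=3 tail=0 count=2
After op 9 (read()): arr=[6 8 17 12 15] head=4 tail=0 count=1

Answer: none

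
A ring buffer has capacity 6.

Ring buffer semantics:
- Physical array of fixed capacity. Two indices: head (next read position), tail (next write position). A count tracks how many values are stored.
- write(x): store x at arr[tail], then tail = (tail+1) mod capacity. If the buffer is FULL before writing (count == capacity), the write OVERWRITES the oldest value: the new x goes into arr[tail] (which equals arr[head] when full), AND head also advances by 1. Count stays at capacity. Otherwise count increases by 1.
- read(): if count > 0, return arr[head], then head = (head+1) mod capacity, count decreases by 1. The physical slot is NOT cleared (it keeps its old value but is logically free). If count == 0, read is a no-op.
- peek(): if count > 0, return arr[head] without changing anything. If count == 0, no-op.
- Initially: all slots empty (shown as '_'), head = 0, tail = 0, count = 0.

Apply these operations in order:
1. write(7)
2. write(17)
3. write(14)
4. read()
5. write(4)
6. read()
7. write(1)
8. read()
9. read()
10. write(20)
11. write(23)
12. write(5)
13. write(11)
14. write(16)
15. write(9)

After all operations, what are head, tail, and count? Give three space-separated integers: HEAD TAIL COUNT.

Answer: 5 5 6

Derivation:
After op 1 (write(7)): arr=[7 _ _ _ _ _] head=0 tail=1 count=1
After op 2 (write(17)): arr=[7 17 _ _ _ _] head=0 tail=2 count=2
After op 3 (write(14)): arr=[7 17 14 _ _ _] head=0 tail=3 count=3
After op 4 (read()): arr=[7 17 14 _ _ _] head=1 tail=3 count=2
After op 5 (write(4)): arr=[7 17 14 4 _ _] head=1 tail=4 count=3
After op 6 (read()): arr=[7 17 14 4 _ _] head=2 tail=4 count=2
After op 7 (write(1)): arr=[7 17 14 4 1 _] head=2 tail=5 count=3
After op 8 (read()): arr=[7 17 14 4 1 _] head=3 tail=5 count=2
After op 9 (read()): arr=[7 17 14 4 1 _] head=4 tail=5 count=1
After op 10 (write(20)): arr=[7 17 14 4 1 20] head=4 tail=0 count=2
After op 11 (write(23)): arr=[23 17 14 4 1 20] head=4 tail=1 count=3
After op 12 (write(5)): arr=[23 5 14 4 1 20] head=4 tail=2 count=4
After op 13 (write(11)): arr=[23 5 11 4 1 20] head=4 tail=3 count=5
After op 14 (write(16)): arr=[23 5 11 16 1 20] head=4 tail=4 count=6
After op 15 (write(9)): arr=[23 5 11 16 9 20] head=5 tail=5 count=6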